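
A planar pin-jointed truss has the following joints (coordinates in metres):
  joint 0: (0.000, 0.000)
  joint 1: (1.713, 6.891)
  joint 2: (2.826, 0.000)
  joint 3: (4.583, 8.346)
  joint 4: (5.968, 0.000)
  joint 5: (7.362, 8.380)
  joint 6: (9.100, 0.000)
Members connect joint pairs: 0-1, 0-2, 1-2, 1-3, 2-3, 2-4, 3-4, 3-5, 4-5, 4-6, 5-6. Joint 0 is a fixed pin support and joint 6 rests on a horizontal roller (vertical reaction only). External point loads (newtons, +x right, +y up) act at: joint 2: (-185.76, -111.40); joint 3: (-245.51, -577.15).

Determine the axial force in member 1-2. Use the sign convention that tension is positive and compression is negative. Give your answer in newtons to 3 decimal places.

N=7 nodes, M=11 members, R=3 reactions → 2N=14, M+R=14
member 0 (0-1): L=7.1007, (cx,cy)=(0.2412,0.9705)
member 1 (0-2): L=2.8260, (cx,cy)=(1.0000,0.0000)
member 2 (1-2): L=6.9803, (cx,cy)=(0.1594,-0.9872)
member 3 (1-3): L=3.2178, (cx,cy)=(0.8919,0.4522)
member 4 (2-3): L=8.5289, (cx,cy)=(0.2060,0.9786)
member 5 (2-4): L=3.1420, (cx,cy)=(1.0000,0.0000)
member 6 (3-4): L=8.4601, (cx,cy)=(0.1637,-0.9865)
member 7 (3-5): L=2.7792, (cx,cy)=(0.9999,0.0122)
member 8 (4-5): L=8.4952, (cx,cy)=(0.1641,0.9864)
member 9 (4-6): L=3.1320, (cx,cy)=(1.0000,0.0000)
member 10 (5-6): L=8.5583, (cx,cy)=(0.2031,-0.9792)
solve A·x = −loads:
  F[0-1] = -606.3637 N (compression)
  F[0-2] = -284.9890 N (compression)
  F[1-2] = +481.5305 N (tension)
  F[1-3] = -250.0882 N (compression)
  F[2-3] = -371.9478 N (compression)
  F[2-4] = +54.1734 N (tension)
  F[3-4] = -101.9292 N (compression)
  F[3-5] = -37.4895 N (compression)
  F[4-5] = +101.9358 N (tension)
  F[4-6] = +20.7596 N (tension)
  F[5-6] = -102.2255 N (compression)
  Rx@0 = +431.2700 N
  Ry@0 = +588.4546 N
  Ry@6 = +100.0954 N

481.531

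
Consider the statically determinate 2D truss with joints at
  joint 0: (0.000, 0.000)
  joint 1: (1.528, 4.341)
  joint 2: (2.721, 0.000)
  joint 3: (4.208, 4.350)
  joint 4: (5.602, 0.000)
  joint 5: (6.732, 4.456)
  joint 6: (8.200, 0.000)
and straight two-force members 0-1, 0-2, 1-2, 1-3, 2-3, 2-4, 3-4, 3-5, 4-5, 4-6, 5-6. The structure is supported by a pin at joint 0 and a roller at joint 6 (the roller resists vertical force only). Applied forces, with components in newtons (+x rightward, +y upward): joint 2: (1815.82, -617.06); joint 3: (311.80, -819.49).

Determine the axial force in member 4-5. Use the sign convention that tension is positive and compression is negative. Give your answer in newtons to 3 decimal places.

835.920

N=7 nodes, M=11 members, R=3 reactions → 2N=14, M+R=14
member 0 (0-1): L=4.6021, (cx,cy)=(0.3320,0.9433)
member 1 (0-2): L=2.7210, (cx,cy)=(1.0000,0.0000)
member 2 (1-2): L=4.5019, (cx,cy)=(0.2650,-0.9642)
member 3 (1-3): L=2.6800, (cx,cy)=(1.0000,0.0034)
member 4 (2-3): L=4.5971, (cx,cy)=(0.3235,0.9462)
member 5 (2-4): L=2.8810, (cx,cy)=(1.0000,0.0000)
member 6 (3-4): L=4.5679, (cx,cy)=(0.3052,-0.9523)
member 7 (3-5): L=2.5262, (cx,cy)=(0.9991,0.0420)
member 8 (4-5): L=4.5970, (cx,cy)=(0.2458,0.9693)
member 9 (4-6): L=2.5980, (cx,cy)=(1.0000,0.0000)
member 10 (5-6): L=4.6916, (cx,cy)=(0.3129,-0.9498)
solve A·x = −loads:
  F[0-1] = -684.6889 N (compression)
  F[0-2] = +2354.9534 N (tension)
  F[1-2] = +668.3839 N (tension)
  F[1-3] = -404.4550 N (compression)
  F[2-3] = -28.9871 N (compression)
  F[2-4] = +725.6290 N (tension)
  F[3-4] = -850.8608 N (compression)
  F[3-5] = -466.3801 N (compression)
  F[4-5] = +835.9199 N (tension)
  F[4-6] = +260.4919 N (tension)
  F[5-6] = -832.5066 N (compression)
  Rx@0 = -2127.6200 N
  Ry@0 = +645.8471 N
  Ry@6 = +790.7029 N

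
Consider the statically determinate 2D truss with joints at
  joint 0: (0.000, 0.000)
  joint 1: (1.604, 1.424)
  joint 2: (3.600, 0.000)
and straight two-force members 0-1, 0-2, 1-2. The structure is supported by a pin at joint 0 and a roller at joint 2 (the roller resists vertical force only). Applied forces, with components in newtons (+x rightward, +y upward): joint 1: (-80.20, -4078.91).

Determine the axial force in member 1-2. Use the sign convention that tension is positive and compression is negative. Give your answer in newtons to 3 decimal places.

N=3 nodes, M=3 members, R=3 reactions → 2N=6, M+R=6
member 0 (0-1): L=2.1449, (cx,cy)=(0.7478,0.6639)
member 1 (0-2): L=3.6000, (cx,cy)=(1.0000,0.0000)
member 2 (1-2): L=2.4519, (cx,cy)=(0.8141,-0.5808)
solve A·x = −loads:
  F[0-1] = -3454.2101 N (compression)
  F[0-2] = +2502.9300 N (tension)
  F[1-2] = -3074.6107 N (compression)
  Rx@0 = +80.2000 N
  Ry@0 = +2293.2525 N
  Ry@2 = +1785.6575 N

-3074.611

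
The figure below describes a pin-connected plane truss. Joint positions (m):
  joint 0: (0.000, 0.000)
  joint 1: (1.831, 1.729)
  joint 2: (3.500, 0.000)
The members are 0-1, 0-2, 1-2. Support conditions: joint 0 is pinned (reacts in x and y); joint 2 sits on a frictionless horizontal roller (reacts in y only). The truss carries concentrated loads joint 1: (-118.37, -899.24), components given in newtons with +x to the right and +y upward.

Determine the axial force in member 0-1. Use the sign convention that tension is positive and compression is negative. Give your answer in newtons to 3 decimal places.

N=3 nodes, M=3 members, R=3 reactions → 2N=6, M+R=6
member 0 (0-1): L=2.5183, (cx,cy)=(0.7271,0.6866)
member 1 (0-2): L=3.5000, (cx,cy)=(1.0000,0.0000)
member 2 (1-2): L=2.4031, (cx,cy)=(0.6945,-0.7195)
solve A·x = −loads:
  F[0-1] = -709.7414 N (compression)
  F[0-2] = +397.6604 N (tension)
  F[1-2] = -572.5747 N (compression)
  Rx@0 = +118.3700 N
  Ry@0 = +487.2838 N
  Ry@2 = +411.9562 N

-709.741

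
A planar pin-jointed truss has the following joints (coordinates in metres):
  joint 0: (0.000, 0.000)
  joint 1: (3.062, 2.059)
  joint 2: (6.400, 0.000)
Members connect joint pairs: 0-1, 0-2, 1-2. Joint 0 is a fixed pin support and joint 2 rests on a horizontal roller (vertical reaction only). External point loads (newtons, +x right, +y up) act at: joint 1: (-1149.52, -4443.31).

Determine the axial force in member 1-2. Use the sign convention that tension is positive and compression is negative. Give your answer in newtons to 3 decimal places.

-3344.850

N=3 nodes, M=3 members, R=3 reactions → 2N=6, M+R=6
member 0 (0-1): L=3.6899, (cx,cy)=(0.8298,0.5580)
member 1 (0-2): L=6.4000, (cx,cy)=(1.0000,0.0000)
member 2 (1-2): L=3.9220, (cx,cy)=(0.8511,-0.5250)
solve A·x = −loads:
  F[0-1] = -4815.8345 N (compression)
  F[0-2] = +2846.8228 N (tension)
  F[1-2] = -3344.8498 N (compression)
  Rx@0 = +1149.5200 N
  Ry@0 = +2687.2860 N
  Ry@2 = +1756.0240 N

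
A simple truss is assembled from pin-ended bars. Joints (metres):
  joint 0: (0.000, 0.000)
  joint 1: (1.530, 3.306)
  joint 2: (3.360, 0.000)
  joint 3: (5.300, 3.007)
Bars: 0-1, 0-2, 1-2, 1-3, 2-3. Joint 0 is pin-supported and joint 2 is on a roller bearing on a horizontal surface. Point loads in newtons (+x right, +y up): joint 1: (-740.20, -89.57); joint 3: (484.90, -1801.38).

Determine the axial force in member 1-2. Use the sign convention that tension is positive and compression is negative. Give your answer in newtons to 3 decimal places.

N=4 nodes, M=5 members, R=3 reactions → 2N=8, M+R=8
member 0 (0-1): L=3.6429, (cx,cy)=(0.4200,0.9075)
member 1 (0-2): L=3.3600, (cx,cy)=(1.0000,0.0000)
member 2 (1-2): L=3.7787, (cx,cy)=(0.4843,-0.8749)
member 3 (1-3): L=3.7818, (cx,cy)=(0.9969,-0.0791)
member 4 (2-3): L=3.5785, (cx,cy)=(0.5421,0.8403)
solve A·x = −loads:
  F[0-1] = +767.9695 N (tension)
  F[0-2] = -577.8456 N (compression)
  F[1-2] = -1041.0194 N (compression)
  F[1-3] = +1571.8256 N (tension)
  F[2-3] = -1995.8525 N (compression)
  Rx@0 = +255.3000 N
  Ry@0 = -696.9515 N
  Ry@2 = +2587.9015 N

-1041.019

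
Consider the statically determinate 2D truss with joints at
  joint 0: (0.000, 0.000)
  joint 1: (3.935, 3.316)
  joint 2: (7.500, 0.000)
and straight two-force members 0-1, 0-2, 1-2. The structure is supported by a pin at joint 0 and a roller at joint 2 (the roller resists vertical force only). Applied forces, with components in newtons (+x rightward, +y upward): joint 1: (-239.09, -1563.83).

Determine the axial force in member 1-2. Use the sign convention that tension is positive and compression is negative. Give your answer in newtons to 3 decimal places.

N=3 nodes, M=3 members, R=3 reactions → 2N=6, M+R=6
member 0 (0-1): L=5.1459, (cx,cy)=(0.7647,0.6444)
member 1 (0-2): L=7.5000, (cx,cy)=(1.0000,0.0000)
member 2 (1-2): L=4.8688, (cx,cy)=(0.7322,-0.6811)
solve A·x = −loads:
  F[0-1] = -1317.5846 N (compression)
  F[0-2] = +768.4530 N (tension)
  F[1-2] = -1049.4904 N (compression)
  Rx@0 = +239.0900 N
  Ry@0 = +849.0502 N
  Ry@2 = +714.7798 N

-1049.490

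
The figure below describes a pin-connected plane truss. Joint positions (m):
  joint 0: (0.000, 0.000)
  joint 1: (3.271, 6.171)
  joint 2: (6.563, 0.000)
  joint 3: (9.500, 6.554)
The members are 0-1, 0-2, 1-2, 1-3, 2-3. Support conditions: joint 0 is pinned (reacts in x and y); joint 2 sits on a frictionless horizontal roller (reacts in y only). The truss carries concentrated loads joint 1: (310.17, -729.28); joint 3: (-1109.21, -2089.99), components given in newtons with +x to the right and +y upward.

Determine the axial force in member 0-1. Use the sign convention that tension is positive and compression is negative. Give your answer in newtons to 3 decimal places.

N=4 nodes, M=5 members, R=3 reactions → 2N=8, M+R=8
member 0 (0-1): L=6.9843, (cx,cy)=(0.4683,0.8836)
member 1 (0-2): L=6.5630, (cx,cy)=(1.0000,0.0000)
member 2 (1-2): L=6.9942, (cx,cy)=(0.4707,-0.8823)
member 3 (1-3): L=6.2408, (cx,cy)=(0.9981,0.0614)
member 4 (2-3): L=7.1820, (cx,cy)=(0.4089,0.9126)
solve A·x = −loads:
  F[0-1] = -279.0591 N (compression)
  F[0-2] = -668.3469 N (compression)
  F[1-2] = -559.4805 N (compression)
  F[1-3] = -177.8636 N (compression)
  F[2-3] = -2278.2847 N (compression)
  Rx@0 = +799.0400 N
  Ry@0 = +246.5629 N
  Ry@2 = +2572.7071 N

-279.059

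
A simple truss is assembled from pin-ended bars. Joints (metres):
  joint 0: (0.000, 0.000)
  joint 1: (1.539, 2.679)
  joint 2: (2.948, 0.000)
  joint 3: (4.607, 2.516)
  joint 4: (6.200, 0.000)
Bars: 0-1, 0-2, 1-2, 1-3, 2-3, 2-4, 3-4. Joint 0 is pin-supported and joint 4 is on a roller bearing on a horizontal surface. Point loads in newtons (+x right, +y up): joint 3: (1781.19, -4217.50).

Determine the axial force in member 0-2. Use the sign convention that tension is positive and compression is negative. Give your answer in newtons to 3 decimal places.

1988.462

N=5 nodes, M=7 members, R=3 reactions → 2N=10, M+R=10
member 0 (0-1): L=3.0896, (cx,cy)=(0.4981,0.8671)
member 1 (0-2): L=2.9480, (cx,cy)=(1.0000,0.0000)
member 2 (1-2): L=3.0269, (cx,cy)=(0.4655,-0.8851)
member 3 (1-3): L=3.0723, (cx,cy)=(0.9986,-0.0531)
member 4 (2-3): L=3.0137, (cx,cy)=(0.5505,0.8348)
member 5 (2-4): L=3.2520, (cx,cy)=(1.0000,0.0000)
member 6 (3-4): L=2.9779, (cx,cy)=(0.5349,-0.8449)
solve A·x = −loads:
  F[0-1] = -416.1051 N (compression)
  F[0-2] = +1988.4621 N (tension)
  F[1-2] = +432.1854 N (tension)
  F[1-3] = -409.0251 N (compression)
  F[2-3] = -458.1766 N (compression)
  F[2-4] = +2441.8569 N (tension)
  F[3-4] = -4564.7285 N (compression)
  Rx@0 = -1781.1900 N
  Ry@0 = +360.8070 N
  Ry@4 = +3856.6930 N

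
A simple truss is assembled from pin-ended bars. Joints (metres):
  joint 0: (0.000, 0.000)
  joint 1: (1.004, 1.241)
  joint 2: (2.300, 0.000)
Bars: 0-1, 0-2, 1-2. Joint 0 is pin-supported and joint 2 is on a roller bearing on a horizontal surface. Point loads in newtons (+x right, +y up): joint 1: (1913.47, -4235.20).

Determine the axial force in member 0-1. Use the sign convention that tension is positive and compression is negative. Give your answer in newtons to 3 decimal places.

-1741.627

N=3 nodes, M=3 members, R=3 reactions → 2N=6, M+R=6
member 0 (0-1): L=1.5963, (cx,cy)=(0.6290,0.7774)
member 1 (0-2): L=2.3000, (cx,cy)=(1.0000,0.0000)
member 2 (1-2): L=1.7944, (cx,cy)=(0.7223,-0.6916)
solve A·x = −loads:
  F[0-1] = -1741.6275 N (compression)
  F[0-2] = +3008.8909 N (tension)
  F[1-2] = -4165.9009 N (compression)
  Rx@0 = -1913.4700 N
  Ry@0 = +1354.0013 N
  Ry@2 = +2881.1987 N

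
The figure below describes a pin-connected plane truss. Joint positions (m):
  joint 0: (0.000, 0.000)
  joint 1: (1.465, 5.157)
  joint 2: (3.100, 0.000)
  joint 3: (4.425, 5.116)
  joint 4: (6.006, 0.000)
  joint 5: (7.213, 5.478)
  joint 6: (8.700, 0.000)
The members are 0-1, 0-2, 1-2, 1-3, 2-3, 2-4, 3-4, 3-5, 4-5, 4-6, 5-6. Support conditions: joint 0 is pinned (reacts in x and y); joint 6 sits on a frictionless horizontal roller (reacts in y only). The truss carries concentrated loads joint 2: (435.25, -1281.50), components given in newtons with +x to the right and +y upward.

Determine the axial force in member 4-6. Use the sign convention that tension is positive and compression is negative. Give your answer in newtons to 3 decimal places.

N=7 nodes, M=11 members, R=3 reactions → 2N=14, M+R=14
member 0 (0-1): L=5.3611, (cx,cy)=(0.2733,0.9619)
member 1 (0-2): L=3.1000, (cx,cy)=(1.0000,0.0000)
member 2 (1-2): L=5.4100, (cx,cy)=(0.3022,-0.9532)
member 3 (1-3): L=2.9603, (cx,cy)=(0.9999,-0.0139)
member 4 (2-3): L=5.2848, (cx,cy)=(0.2507,0.9681)
member 5 (2-4): L=2.9060, (cx,cy)=(1.0000,0.0000)
member 6 (3-4): L=5.3547, (cx,cy)=(0.2953,-0.9554)
member 7 (3-5): L=2.8114, (cx,cy)=(0.9917,0.1288)
member 8 (4-5): L=5.6094, (cx,cy)=(0.2152,0.9766)
member 9 (4-6): L=2.6940, (cx,cy)=(1.0000,0.0000)
member 10 (5-6): L=5.6762, (cx,cy)=(0.2620,-0.9651)
solve A·x = −loads:
  F[0-1] = -857.5121 N (compression)
  F[0-2] = +669.5800 N (tension)
  F[1-2] = +872.5751 N (tension)
  F[1-3] = -498.0868 N (compression)
  F[2-3] = +464.5662 N (tension)
  F[2-4] = +381.5633 N (tension)
  F[3-4] = -509.3502 N (compression)
  F[3-5] = -233.1164 N (compression)
  F[4-5] = +498.3156 N (tension)
  F[4-6] = +123.9510 N (tension)
  F[5-6] = -473.1507 N (compression)
  Rx@0 = -435.2500 N
  Ry@0 = +824.8736 N
  Ry@6 = +456.6264 N

123.951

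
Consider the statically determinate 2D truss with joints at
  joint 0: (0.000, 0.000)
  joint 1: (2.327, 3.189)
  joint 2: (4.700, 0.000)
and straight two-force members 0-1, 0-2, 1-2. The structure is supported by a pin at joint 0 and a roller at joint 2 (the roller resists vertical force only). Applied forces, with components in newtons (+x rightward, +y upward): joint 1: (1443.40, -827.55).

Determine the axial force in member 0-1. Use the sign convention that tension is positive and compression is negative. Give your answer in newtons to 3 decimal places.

N=3 nodes, M=3 members, R=3 reactions → 2N=6, M+R=6
member 0 (0-1): L=3.9477, (cx,cy)=(0.5895,0.8078)
member 1 (0-2): L=4.7000, (cx,cy)=(1.0000,0.0000)
member 2 (1-2): L=3.9750, (cx,cy)=(0.5970,-0.8023)
solve A·x = −loads:
  F[0-1] = +695.1408 N (tension)
  F[0-2] = +1033.6484 N (tension)
  F[1-2] = -1731.4714 N (compression)
  Rx@0 = -1443.4000 N
  Ry@0 = -561.5375 N
  Ry@2 = +1389.0875 N

695.141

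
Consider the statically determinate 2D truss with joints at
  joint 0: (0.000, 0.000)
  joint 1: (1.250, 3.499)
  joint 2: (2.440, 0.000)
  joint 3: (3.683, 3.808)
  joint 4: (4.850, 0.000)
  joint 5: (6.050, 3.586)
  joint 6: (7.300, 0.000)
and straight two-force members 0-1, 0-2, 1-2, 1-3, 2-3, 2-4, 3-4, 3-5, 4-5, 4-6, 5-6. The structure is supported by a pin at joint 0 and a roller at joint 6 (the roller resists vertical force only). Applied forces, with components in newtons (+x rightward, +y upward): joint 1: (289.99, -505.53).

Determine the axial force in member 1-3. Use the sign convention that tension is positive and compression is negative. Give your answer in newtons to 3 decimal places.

N=7 nodes, M=11 members, R=3 reactions → 2N=14, M+R=14
member 0 (0-1): L=3.7156, (cx,cy)=(0.3364,0.9417)
member 1 (0-2): L=2.4400, (cx,cy)=(1.0000,0.0000)
member 2 (1-2): L=3.6958, (cx,cy)=(0.3220,-0.9467)
member 3 (1-3): L=2.4525, (cx,cy)=(0.9920,0.1260)
member 4 (2-3): L=4.0057, (cx,cy)=(0.3103,0.9506)
member 5 (2-4): L=2.4100, (cx,cy)=(1.0000,0.0000)
member 6 (3-4): L=3.9828, (cx,cy)=(0.2930,-0.9561)
member 7 (3-5): L=2.3774, (cx,cy)=(0.9956,-0.0934)
member 8 (4-5): L=3.7815, (cx,cy)=(0.3173,0.9483)
member 9 (4-6): L=2.4500, (cx,cy)=(1.0000,0.0000)
member 10 (5-6): L=3.7976, (cx,cy)=(0.3292,-0.9443)
solve A·x = −loads:
  F[0-1] = -297.2992 N (compression)
  F[0-2] = +390.0079 N (tension)
  F[1-2] = -278.5356 N (compression)
  F[1-3] = -302.7359 N (compression)
  F[2-3] = +277.3952 N (tension)
  F[2-4] = +214.2464 N (tension)
  F[3-4] = -221.2574 N (compression)
  F[3-5] = -150.0716 N (compression)
  F[4-5] = +223.0766 N (tension)
  F[4-6] = +78.6252 N (tension)
  F[5-6] = -238.8707 N (compression)
  Rx@0 = -289.9900 N
  Ry@0 = +279.9701 N
  Ry@6 = +225.5599 N

-302.736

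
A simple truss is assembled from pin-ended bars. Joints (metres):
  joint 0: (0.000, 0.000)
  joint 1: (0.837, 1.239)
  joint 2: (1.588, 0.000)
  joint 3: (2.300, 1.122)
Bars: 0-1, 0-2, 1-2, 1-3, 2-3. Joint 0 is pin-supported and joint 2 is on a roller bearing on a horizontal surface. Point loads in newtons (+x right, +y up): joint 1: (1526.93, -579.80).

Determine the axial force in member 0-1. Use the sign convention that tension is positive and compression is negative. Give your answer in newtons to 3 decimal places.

1106.816

N=4 nodes, M=5 members, R=3 reactions → 2N=8, M+R=8
member 0 (0-1): L=1.4952, (cx,cy)=(0.5598,0.8286)
member 1 (0-2): L=1.5880, (cx,cy)=(1.0000,0.0000)
member 2 (1-2): L=1.4488, (cx,cy)=(0.5183,-0.8552)
member 3 (1-3): L=1.4677, (cx,cy)=(0.9968,-0.0797)
member 4 (2-3): L=1.3288, (cx,cy)=(0.5358,0.8443)
solve A·x = −loads:
  F[0-1] = +1106.8163 N (tension)
  F[0-2] = +907.3531 N (tension)
  F[1-2] = -1750.4723 N (compression)
  F[1-3] = -0.0000 N (compression)
  F[2-3] = +0.0000 N (tension)
  Rx@0 = -1526.9300 N
  Ry@0 = -917.1514 N
  Ry@2 = +1496.9514 N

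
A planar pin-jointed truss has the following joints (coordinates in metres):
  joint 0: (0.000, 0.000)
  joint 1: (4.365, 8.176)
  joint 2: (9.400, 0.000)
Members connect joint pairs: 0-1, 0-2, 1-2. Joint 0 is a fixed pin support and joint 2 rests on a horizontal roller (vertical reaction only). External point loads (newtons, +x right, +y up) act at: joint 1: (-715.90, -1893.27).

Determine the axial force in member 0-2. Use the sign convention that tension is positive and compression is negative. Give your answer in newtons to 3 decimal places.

N=3 nodes, M=3 members, R=3 reactions → 2N=6, M+R=6
member 0 (0-1): L=9.2682, (cx,cy)=(0.4710,0.8822)
member 1 (0-2): L=9.4000, (cx,cy)=(1.0000,0.0000)
member 2 (1-2): L=9.6020, (cx,cy)=(0.5244,-0.8515)
solve A·x = −loads:
  F[0-1] = -1855.4480 N (compression)
  F[0-2] = +157.9481 N (tension)
  F[1-2] = -301.2147 N (compression)
  Rx@0 = +715.9000 N
  Ry@0 = +1636.7886 N
  Ry@2 = +256.4814 N

157.948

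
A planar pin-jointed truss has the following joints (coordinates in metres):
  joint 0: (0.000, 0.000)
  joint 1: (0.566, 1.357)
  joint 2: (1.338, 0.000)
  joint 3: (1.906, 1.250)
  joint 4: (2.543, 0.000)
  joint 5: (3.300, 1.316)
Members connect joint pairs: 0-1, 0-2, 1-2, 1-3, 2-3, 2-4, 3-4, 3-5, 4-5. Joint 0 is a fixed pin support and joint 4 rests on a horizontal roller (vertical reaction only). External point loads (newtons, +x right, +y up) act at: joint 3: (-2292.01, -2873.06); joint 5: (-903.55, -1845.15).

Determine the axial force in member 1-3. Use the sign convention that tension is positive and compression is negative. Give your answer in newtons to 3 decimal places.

-1828.522

N=6 nodes, M=9 members, R=3 reactions → 2N=12, M+R=12
member 0 (0-1): L=1.4703, (cx,cy)=(0.3850,0.9229)
member 1 (0-2): L=1.3380, (cx,cy)=(1.0000,0.0000)
member 2 (1-2): L=1.5612, (cx,cy)=(0.4945,-0.8692)
member 3 (1-3): L=1.3443, (cx,cy)=(0.9968,-0.0796)
member 4 (2-3): L=1.3730, (cx,cy)=(0.4137,0.9104)
member 5 (2-4): L=1.2050, (cx,cy)=(1.0000,0.0000)
member 6 (3-4): L=1.4030, (cx,cy)=(0.4540,-0.8910)
member 7 (3-5): L=1.3956, (cx,cy)=(0.9989,0.0473)
member 8 (4-5): L=1.5182, (cx,cy)=(0.4986,0.8668)
solve A·x = −loads:
  F[0-1] = -1911.9705 N (compression)
  F[0-2] = -2459.5404 N (compression)
  F[1-2] = +2197.6522 N (tension)
  F[1-3] = -1828.5219 N (compression)
  F[2-3] = -2098.1301 N (compression)
  F[2-4] = -504.8576 N (compression)
  F[3-4] = -1235.4398 N (compression)
  F[3-5] = +162.4325 N (tension)
  F[4-5] = -2137.5025 N (compression)
  Rx@0 = +3195.5600 N
  Ry@0 = +1764.6264 N
  Ry@4 = +2953.5836 N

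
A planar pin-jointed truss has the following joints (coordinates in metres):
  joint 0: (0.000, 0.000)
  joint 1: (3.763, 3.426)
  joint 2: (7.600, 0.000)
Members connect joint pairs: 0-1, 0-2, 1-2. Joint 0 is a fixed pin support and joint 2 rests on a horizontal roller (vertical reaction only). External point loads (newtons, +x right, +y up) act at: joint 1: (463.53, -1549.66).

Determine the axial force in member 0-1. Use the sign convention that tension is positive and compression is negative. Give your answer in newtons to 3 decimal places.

-851.757

N=3 nodes, M=3 members, R=3 reactions → 2N=6, M+R=6
member 0 (0-1): L=5.0890, (cx,cy)=(0.7394,0.6732)
member 1 (0-2): L=7.6000, (cx,cy)=(1.0000,0.0000)
member 2 (1-2): L=5.1439, (cx,cy)=(0.7459,-0.6660)
solve A·x = −loads:
  F[0-1] = -851.7567 N (compression)
  F[0-2] = +1093.3547 N (tension)
  F[1-2] = -1465.7657 N (compression)
  Rx@0 = -463.5300 N
  Ry@0 = +573.4200 N
  Ry@2 = +976.2400 N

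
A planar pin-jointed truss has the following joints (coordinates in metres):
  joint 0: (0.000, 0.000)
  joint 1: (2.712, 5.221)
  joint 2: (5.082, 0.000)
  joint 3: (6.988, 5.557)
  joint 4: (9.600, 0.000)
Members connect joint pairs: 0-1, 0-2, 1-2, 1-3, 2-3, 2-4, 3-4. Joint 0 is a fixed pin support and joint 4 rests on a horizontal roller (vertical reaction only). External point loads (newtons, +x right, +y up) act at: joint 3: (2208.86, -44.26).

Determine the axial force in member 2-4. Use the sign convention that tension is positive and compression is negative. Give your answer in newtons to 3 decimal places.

616.137

N=5 nodes, M=7 members, R=3 reactions → 2N=10, M+R=10
member 0 (0-1): L=5.8833, (cx,cy)=(0.4610,0.8874)
member 1 (0-2): L=5.0820, (cx,cy)=(1.0000,0.0000)
member 2 (1-2): L=5.7337, (cx,cy)=(0.4133,-0.9106)
member 3 (1-3): L=4.2892, (cx,cy)=(0.9969,0.0783)
member 4 (2-3): L=5.8748, (cx,cy)=(0.3244,0.9459)
member 5 (2-4): L=4.5180, (cx,cy)=(1.0000,0.0000)
member 6 (3-4): L=6.1403, (cx,cy)=(0.4254,-0.9050)
solve A·x = −loads:
  F[0-1] = +1427.2448 N (tension)
  F[0-2] = +1550.9544 N (tension)
  F[1-2] = -1288.2263 N (compression)
  F[1-3] = +1194.0543 N (tension)
  F[2-3] = +1240.1082 N (tension)
  F[2-4] = +616.1375 N (tension)
  F[3-4] = -1448.4090 N (compression)
  Rx@0 = -2208.8600 N
  Ry@0 = -1266.5654 N
  Ry@4 = +1310.8254 N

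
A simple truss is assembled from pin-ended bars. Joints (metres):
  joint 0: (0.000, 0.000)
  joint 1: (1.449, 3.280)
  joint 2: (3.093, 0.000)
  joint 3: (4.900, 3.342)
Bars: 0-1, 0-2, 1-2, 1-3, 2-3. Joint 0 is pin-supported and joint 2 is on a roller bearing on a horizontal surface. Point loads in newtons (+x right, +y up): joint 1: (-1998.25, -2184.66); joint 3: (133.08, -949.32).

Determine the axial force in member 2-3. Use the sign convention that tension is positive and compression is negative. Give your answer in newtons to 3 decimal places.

N=4 nodes, M=5 members, R=3 reactions → 2N=8, M+R=8
member 0 (0-1): L=3.5858, (cx,cy)=(0.4041,0.9147)
member 1 (0-2): L=3.0930, (cx,cy)=(1.0000,0.0000)
member 2 (1-2): L=3.6689, (cx,cy)=(0.4481,-0.8940)
member 3 (1-3): L=3.4516, (cx,cy)=(0.9998,0.0180)
member 4 (2-3): L=3.7992, (cx,cy)=(0.4756,0.8796)
solve A·x = −loads:
  F[0-1] = -2822.5662 N (compression)
  F[0-2] = -724.5899 N (compression)
  F[1-2] = +457.4074 N (tension)
  F[1-3] = +652.8176 N (tension)
  F[2-3] = -1092.5329 N (compression)
  Rx@0 = +1865.1700 N
  Ry@0 = +2581.8514 N
  Ry@2 = +552.1286 N

-1092.533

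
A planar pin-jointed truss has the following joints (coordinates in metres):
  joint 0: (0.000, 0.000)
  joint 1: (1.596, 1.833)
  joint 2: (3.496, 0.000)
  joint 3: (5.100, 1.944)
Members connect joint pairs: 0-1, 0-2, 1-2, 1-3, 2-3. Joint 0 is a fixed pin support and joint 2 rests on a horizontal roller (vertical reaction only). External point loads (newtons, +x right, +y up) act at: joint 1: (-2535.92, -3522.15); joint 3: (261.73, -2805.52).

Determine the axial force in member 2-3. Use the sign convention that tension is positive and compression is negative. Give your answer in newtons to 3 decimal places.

-3745.887

N=4 nodes, M=5 members, R=3 reactions → 2N=8, M+R=8
member 0 (0-1): L=2.4305, (cx,cy)=(0.6567,0.7542)
member 1 (0-2): L=3.4960, (cx,cy)=(1.0000,0.0000)
member 2 (1-2): L=2.6401, (cx,cy)=(0.7197,-0.6943)
member 3 (1-3): L=3.5058, (cx,cy)=(0.9995,0.0317)
member 4 (2-3): L=2.5203, (cx,cy)=(0.6364,0.7713)
solve A·x = −loads:
  F[0-1] = -2401.4017 N (compression)
  F[0-2] = -697.2675 N (compression)
  F[1-2] = -2343.7131 N (compression)
  F[1-3] = +2647.0529 N (tension)
  F[2-3] = -3745.8874 N (compression)
  Rx@0 = +2274.1900 N
  Ry@0 = +1811.0896 N
  Ry@2 = +4516.5804 N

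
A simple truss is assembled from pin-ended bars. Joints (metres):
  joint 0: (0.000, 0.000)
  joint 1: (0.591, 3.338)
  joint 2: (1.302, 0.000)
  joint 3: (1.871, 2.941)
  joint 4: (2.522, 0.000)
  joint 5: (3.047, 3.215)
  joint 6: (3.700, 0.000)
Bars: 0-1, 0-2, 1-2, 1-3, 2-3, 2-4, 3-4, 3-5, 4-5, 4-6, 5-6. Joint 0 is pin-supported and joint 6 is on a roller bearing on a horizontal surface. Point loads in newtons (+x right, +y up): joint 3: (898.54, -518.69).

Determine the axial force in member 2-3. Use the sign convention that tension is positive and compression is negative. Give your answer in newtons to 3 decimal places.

526.710

N=7 nodes, M=11 members, R=3 reactions → 2N=14, M+R=14
member 0 (0-1): L=3.3899, (cx,cy)=(0.1743,0.9847)
member 1 (0-2): L=1.3020, (cx,cy)=(1.0000,0.0000)
member 2 (1-2): L=3.4129, (cx,cy)=(0.2083,-0.9781)
member 3 (1-3): L=1.3402, (cx,cy)=(0.9551,-0.2962)
member 4 (2-3): L=2.9955, (cx,cy)=(0.1899,0.9818)
member 5 (2-4): L=1.2200, (cx,cy)=(1.0000,0.0000)
member 6 (3-4): L=3.0122, (cx,cy)=(0.2161,-0.9764)
member 7 (3-5): L=1.2075, (cx,cy)=(0.9739,0.2269)
member 8 (4-5): L=3.2576, (cx,cy)=(0.1612,0.9869)
member 9 (4-6): L=1.1780, (cx,cy)=(1.0000,0.0000)
member 10 (5-6): L=3.2806, (cx,cy)=(0.1990,-0.9800)
solve A·x = −loads:
  F[0-1] = +464.9371 N (tension)
  F[0-2] = +817.4826 N (tension)
  F[1-2] = -528.7209 N (compression)
  F[1-3] = +200.1905 N (tension)
  F[2-3] = +526.7095 N (tension)
  F[2-4] = +607.2870 N (tension)
  F[3-4] = -1088.9036 N (compression)
  F[3-5] = -381.9135 N (compression)
  F[4-5] = +1077.2508 N (tension)
  F[4-6] = +198.3387 N (tension)
  F[5-6] = -996.4456 N (compression)
  Rx@0 = -898.5400 N
  Ry@0 = -457.8168 N
  Ry@6 = +976.5068 N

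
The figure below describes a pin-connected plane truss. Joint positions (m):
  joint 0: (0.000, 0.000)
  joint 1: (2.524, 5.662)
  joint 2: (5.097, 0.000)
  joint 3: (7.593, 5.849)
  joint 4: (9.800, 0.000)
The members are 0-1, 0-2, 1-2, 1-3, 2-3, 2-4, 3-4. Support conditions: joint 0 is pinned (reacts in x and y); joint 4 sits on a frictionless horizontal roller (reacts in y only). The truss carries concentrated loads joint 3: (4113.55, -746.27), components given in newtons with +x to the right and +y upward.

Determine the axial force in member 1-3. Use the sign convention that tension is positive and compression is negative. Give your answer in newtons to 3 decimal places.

2026.265

N=5 nodes, M=7 members, R=3 reactions → 2N=10, M+R=10
member 0 (0-1): L=6.1991, (cx,cy)=(0.4072,0.9134)
member 1 (0-2): L=5.0970, (cx,cy)=(1.0000,0.0000)
member 2 (1-2): L=6.2192, (cx,cy)=(0.4137,-0.9104)
member 3 (1-3): L=5.0724, (cx,cy)=(0.9993,0.0369)
member 4 (2-3): L=6.3593, (cx,cy)=(0.3925,0.9198)
member 5 (2-4): L=4.7030, (cx,cy)=(1.0000,0.0000)
member 6 (3-4): L=6.2515, (cx,cy)=(0.3530,-0.9356)
solve A·x = −loads:
  F[0-1] = +2504.0051 N (tension)
  F[0-2] = +3094.0293 N (tension)
  F[1-2] = -2430.0775 N (compression)
  F[1-3] = +2026.2652 N (tension)
  F[2-3] = +2405.3767 N (tension)
  F[2-4] = +1144.5628 N (tension)
  F[3-4] = -3242.0800 N (compression)
  Rx@0 = -4113.5500 N
  Ry@0 = -2287.0547 N
  Ry@4 = +3033.3247 N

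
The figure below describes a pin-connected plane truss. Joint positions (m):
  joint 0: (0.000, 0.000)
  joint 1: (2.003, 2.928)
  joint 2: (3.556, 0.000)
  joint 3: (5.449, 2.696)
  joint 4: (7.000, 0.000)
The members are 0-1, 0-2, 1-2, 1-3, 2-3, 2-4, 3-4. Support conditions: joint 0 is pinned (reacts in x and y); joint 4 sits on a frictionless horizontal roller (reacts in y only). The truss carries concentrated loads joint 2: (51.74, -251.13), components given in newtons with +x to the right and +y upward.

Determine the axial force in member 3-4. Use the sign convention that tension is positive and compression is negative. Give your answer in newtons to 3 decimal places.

N=5 nodes, M=7 members, R=3 reactions → 2N=10, M+R=10
member 0 (0-1): L=3.5476, (cx,cy)=(0.5646,0.8254)
member 1 (0-2): L=3.5560, (cx,cy)=(1.0000,0.0000)
member 2 (1-2): L=3.3144, (cx,cy)=(0.4686,-0.8834)
member 3 (1-3): L=3.4538, (cx,cy)=(0.9977,-0.0672)
member 4 (2-3): L=3.2942, (cx,cy)=(0.5746,0.8184)
member 5 (2-4): L=3.4440, (cx,cy)=(1.0000,0.0000)
member 6 (3-4): L=3.1103, (cx,cy)=(0.4987,-0.8668)
solve A·x = −loads:
  F[0-1] = -149.7003 N (compression)
  F[0-2] = +136.2627 N (tension)
  F[1-2] = +151.7187 N (tension)
  F[1-3] = -155.9653 N (compression)
  F[2-3] = +143.0803 N (tension)
  F[2-4] = +73.3929 N (tension)
  F[3-4] = -147.1790 N (compression)
  Rx@0 = -51.7400 N
  Ry@0 = +123.5560 N
  Ry@4 = +127.5740 N

-147.179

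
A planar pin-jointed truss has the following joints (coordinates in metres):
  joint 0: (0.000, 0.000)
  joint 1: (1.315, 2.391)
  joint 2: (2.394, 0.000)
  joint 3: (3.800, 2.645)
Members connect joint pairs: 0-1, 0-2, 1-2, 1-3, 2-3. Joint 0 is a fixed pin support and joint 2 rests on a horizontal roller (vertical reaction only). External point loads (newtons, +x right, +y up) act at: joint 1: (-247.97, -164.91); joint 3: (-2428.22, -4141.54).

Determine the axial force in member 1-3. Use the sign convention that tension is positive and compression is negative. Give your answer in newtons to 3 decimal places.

N=4 nodes, M=5 members, R=3 reactions → 2N=8, M+R=8
member 0 (0-1): L=2.7288, (cx,cy)=(0.4819,0.8762)
member 1 (0-2): L=2.3940, (cx,cy)=(1.0000,0.0000)
member 2 (1-2): L=2.6232, (cx,cy)=(0.4113,-0.9115)
member 3 (1-3): L=2.4979, (cx,cy)=(0.9948,0.1017)
member 4 (2-3): L=2.9955, (cx,cy)=(0.4694,0.8830)
solve A·x = −loads:
  F[0-1] = -653.3271 N (compression)
  F[0-2] = -2361.3486 N (compression)
  F[1-2] = +420.2445 N (tension)
  F[1-3] = -240.9802 N (compression)
  F[2-3] = -4662.5606 N (compression)
  Rx@0 = +2676.1900 N
  Ry@0 = +572.4607 N
  Ry@2 = +3733.9893 N

-240.980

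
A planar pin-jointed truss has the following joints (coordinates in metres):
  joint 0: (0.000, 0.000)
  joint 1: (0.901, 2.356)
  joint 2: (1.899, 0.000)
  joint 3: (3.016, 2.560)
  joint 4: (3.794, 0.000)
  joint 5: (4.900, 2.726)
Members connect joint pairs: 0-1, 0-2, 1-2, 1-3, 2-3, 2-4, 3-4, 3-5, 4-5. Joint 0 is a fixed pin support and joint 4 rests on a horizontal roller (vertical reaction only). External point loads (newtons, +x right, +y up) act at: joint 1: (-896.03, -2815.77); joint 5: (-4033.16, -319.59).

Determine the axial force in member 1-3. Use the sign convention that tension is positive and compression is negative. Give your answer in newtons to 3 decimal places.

N=6 nodes, M=9 members, R=3 reactions → 2N=12, M+R=12
member 0 (0-1): L=2.5224, (cx,cy)=(0.3572,0.9340)
member 1 (0-2): L=1.8990, (cx,cy)=(1.0000,0.0000)
member 2 (1-2): L=2.5587, (cx,cy)=(0.3900,-0.9208)
member 3 (1-3): L=2.1248, (cx,cy)=(0.9954,0.0960)
member 4 (2-3): L=2.7931, (cx,cy)=(0.3999,0.9166)
member 5 (2-4): L=1.8950, (cx,cy)=(1.0000,0.0000)
member 6 (3-4): L=2.6756, (cx,cy)=(0.2908,-0.9568)
member 7 (3-5): L=1.8913, (cx,cy)=(0.9961,0.0878)
member 8 (4-5): L=2.9418, (cx,cy)=(0.3760,0.9266)
solve A·x = −loads:
  F[0-1] = -5897.2184 N (compression)
  F[0-2] = -2822.7124 N (compression)
  F[1-2] = +2687.3999 N (tension)
  F[1-3] = -2269.1446 N (compression)
  F[2-3] = -2699.8414 N (compression)
  F[2-4] = -694.7848 N (compression)
  F[3-4] = +2441.1906 N (tension)
  F[3-5] = -4063.8958 N (compression)
  F[4-5] = +40.0368 N (tension)
  Rx@0 = +4929.1900 N
  Ry@0 = +5508.1700 N
  Ry@4 = -2372.8100 N

-2269.145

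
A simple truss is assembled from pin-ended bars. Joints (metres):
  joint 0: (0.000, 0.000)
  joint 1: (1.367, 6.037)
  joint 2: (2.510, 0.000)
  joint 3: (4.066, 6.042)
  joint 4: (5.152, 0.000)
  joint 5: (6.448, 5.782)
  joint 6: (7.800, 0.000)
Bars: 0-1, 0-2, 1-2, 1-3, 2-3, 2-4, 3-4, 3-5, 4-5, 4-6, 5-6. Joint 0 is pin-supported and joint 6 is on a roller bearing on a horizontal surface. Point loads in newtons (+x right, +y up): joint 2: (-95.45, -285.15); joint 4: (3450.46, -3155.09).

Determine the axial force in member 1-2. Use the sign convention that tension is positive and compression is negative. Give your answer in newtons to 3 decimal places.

1285.977

N=7 nodes, M=11 members, R=3 reactions → 2N=14, M+R=14
member 0 (0-1): L=6.1898, (cx,cy)=(0.2208,0.9753)
member 1 (0-2): L=2.5100, (cx,cy)=(1.0000,0.0000)
member 2 (1-2): L=6.1443, (cx,cy)=(0.1860,-0.9825)
member 3 (1-3): L=2.6990, (cx,cy)=(1.0000,0.0019)
member 4 (2-3): L=6.2391, (cx,cy)=(0.2494,0.9684)
member 5 (2-4): L=2.6420, (cx,cy)=(1.0000,0.0000)
member 6 (3-4): L=6.1388, (cx,cy)=(0.1769,-0.9842)
member 7 (3-5): L=2.3961, (cx,cy)=(0.9941,-0.1085)
member 8 (4-5): L=5.9255, (cx,cy)=(0.2187,0.9758)
member 9 (4-6): L=2.6480, (cx,cy)=(1.0000,0.0000)
member 10 (5-6): L=5.9380, (cx,cy)=(0.2277,-0.9737)
solve A·x = −loads:
  F[0-1] = -1296.5154 N (compression)
  F[0-2] = +3641.3402 N (tension)
  F[1-2] = +1285.9765 N (tension)
  F[1-3] = -525.5582 N (compression)
  F[2-3] = -1010.3024 N (compression)
  F[2-4] = +4227.9799 N (tension)
  F[3-4] = +1102.9132 N (tension)
  F[3-5] = -978.4096 N (compression)
  F[4-5] = +2120.9235 N (tension)
  F[4-6] = +508.7507 N (tension)
  F[5-6] = -2234.4260 N (compression)
  Rx@0 = -3355.0100 N
  Ry@0 = +1264.5028 N
  Ry@6 = +2175.7372 N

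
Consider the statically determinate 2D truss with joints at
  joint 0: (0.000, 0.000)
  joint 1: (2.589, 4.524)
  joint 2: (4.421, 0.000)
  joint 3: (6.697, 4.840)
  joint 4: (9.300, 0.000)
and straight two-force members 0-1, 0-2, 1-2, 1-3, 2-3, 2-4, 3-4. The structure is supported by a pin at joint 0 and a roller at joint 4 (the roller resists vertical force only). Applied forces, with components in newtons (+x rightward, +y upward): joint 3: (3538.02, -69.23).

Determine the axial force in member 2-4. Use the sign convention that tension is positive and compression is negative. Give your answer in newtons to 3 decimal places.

1017.077

N=5 nodes, M=7 members, R=3 reactions → 2N=10, M+R=10
member 0 (0-1): L=5.2124, (cx,cy)=(0.4967,0.8679)
member 1 (0-2): L=4.4210, (cx,cy)=(1.0000,0.0000)
member 2 (1-2): L=4.8809, (cx,cy)=(0.3753,-0.9269)
member 3 (1-3): L=4.1201, (cx,cy)=(0.9971,0.0767)
member 4 (2-3): L=5.3484, (cx,cy)=(0.4255,0.9049)
member 5 (2-4): L=4.8790, (cx,cy)=(1.0000,0.0000)
member 6 (3-4): L=5.4956, (cx,cy)=(0.4737,-0.8807)
solve A·x = −loads:
  F[0-1] = +2099.1639 N (tension)
  F[0-2] = +2495.3723 N (tension)
  F[1-2] = -1822.3347 N (compression)
  F[1-3] = +1731.7504 N (tension)
  F[2-3] = +1866.5337 N (tension)
  F[2-4] = +1017.0766 N (tension)
  F[3-4] = -2147.2948 N (compression)
  Rx@0 = -3538.0200 N
  Ry@0 = -1821.9152 N
  Ry@4 = +1891.1452 N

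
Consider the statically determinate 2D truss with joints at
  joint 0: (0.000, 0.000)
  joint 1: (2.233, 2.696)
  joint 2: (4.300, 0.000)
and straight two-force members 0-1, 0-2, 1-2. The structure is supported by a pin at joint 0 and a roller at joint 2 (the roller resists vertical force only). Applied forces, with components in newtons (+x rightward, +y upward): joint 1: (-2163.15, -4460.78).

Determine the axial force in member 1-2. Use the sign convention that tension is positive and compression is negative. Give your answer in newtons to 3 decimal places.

N=3 nodes, M=3 members, R=3 reactions → 2N=6, M+R=6
member 0 (0-1): L=3.5007, (cx,cy)=(0.6379,0.7701)
member 1 (0-2): L=4.3000, (cx,cy)=(1.0000,0.0000)
member 2 (1-2): L=3.3972, (cx,cy)=(0.6084,-0.7936)
solve A·x = −loads:
  F[0-1] = -4545.3309 N (compression)
  F[0-2] = +736.2144 N (tension)
  F[1-2] = -1209.9955 N (compression)
  Rx@0 = +2163.1500 N
  Ry@0 = +3500.5313 N
  Ry@2 = +960.2487 N

-1209.996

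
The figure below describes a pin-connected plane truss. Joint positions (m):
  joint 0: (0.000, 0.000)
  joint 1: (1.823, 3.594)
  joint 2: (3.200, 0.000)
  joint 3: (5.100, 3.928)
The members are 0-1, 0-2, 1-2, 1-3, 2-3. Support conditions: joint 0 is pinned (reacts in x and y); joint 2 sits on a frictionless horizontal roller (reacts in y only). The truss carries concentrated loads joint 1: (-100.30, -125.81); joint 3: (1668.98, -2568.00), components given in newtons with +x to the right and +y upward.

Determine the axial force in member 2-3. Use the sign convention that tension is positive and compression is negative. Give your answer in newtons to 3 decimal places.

-3199.336

N=4 nodes, M=5 members, R=3 reactions → 2N=8, M+R=8
member 0 (0-1): L=4.0299, (cx,cy)=(0.4524,0.8918)
member 1 (0-2): L=3.2000, (cx,cy)=(1.0000,0.0000)
member 2 (1-2): L=3.8488, (cx,cy)=(0.3578,-0.9338)
member 3 (1-3): L=3.2940, (cx,cy)=(0.9948,0.1014)
member 4 (2-3): L=4.3634, (cx,cy)=(0.4354,0.9002)
solve A·x = −loads:
  F[0-1] = +3819.8197 N (tension)
  F[0-2] = -159.2825 N (compression)
  F[1-2] = -3448.6239 N (compression)
  F[1-3] = +3077.9661 N (tension)
  F[2-3] = -3199.3357 N (compression)
  Rx@0 = -1568.6800 N
  Ry@0 = -3406.6359 N
  Ry@2 = +6100.4459 N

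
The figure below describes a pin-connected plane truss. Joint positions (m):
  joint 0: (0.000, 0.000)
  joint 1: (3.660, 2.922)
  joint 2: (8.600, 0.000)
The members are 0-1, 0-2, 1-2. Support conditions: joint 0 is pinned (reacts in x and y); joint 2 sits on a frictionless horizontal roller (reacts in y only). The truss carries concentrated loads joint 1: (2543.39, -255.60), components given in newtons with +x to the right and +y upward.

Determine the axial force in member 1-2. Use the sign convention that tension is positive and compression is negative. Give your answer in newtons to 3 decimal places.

-1911.079

N=3 nodes, M=3 members, R=3 reactions → 2N=6, M+R=6
member 0 (0-1): L=4.6833, (cx,cy)=(0.7815,0.6239)
member 1 (0-2): L=8.6000, (cx,cy)=(1.0000,0.0000)
member 2 (1-2): L=5.7395, (cx,cy)=(0.8607,-0.5091)
solve A·x = −loads:
  F[0-1] = +1149.7422 N (tension)
  F[0-2] = +1644.8741 N (tension)
  F[1-2] = -1911.0789 N (compression)
  Rx@0 = -2543.3900 N
  Ry@0 = -717.3397 N
  Ry@2 = +972.9397 N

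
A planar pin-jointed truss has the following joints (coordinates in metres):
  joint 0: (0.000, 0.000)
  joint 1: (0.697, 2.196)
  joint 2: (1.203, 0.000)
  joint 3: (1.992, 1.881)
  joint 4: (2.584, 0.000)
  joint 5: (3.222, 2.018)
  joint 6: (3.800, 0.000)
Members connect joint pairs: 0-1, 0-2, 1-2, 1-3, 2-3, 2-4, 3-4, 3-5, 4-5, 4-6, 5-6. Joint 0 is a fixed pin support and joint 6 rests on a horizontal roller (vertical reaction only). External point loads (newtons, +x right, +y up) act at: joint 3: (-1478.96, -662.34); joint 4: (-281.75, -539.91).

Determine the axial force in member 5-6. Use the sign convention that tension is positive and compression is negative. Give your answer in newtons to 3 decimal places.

N=7 nodes, M=11 members, R=3 reactions → 2N=14, M+R=14
member 0 (0-1): L=2.3040, (cx,cy)=(0.3025,0.9531)
member 1 (0-2): L=1.2030, (cx,cy)=(1.0000,0.0000)
member 2 (1-2): L=2.2535, (cx,cy)=(0.2245,-0.9745)
member 3 (1-3): L=1.3328, (cx,cy)=(0.9717,-0.2364)
member 4 (2-3): L=2.0398, (cx,cy)=(0.3868,0.9222)
member 5 (2-4): L=1.3810, (cx,cy)=(1.0000,0.0000)
member 6 (3-4): L=1.9720, (cx,cy)=(0.3002,-0.9539)
member 7 (3-5): L=1.2376, (cx,cy)=(0.9939,0.1107)
member 8 (4-5): L=2.1165, (cx,cy)=(0.3014,0.9535)
member 9 (4-6): L=1.2160, (cx,cy)=(1.0000,0.0000)
member 10 (5-6): L=2.0991, (cx,cy)=(0.2754,-0.9613)
solve A·x = −loads:
  F[0-1] = -1279.9673 N (compression)
  F[0-2] = -1373.4907 N (compression)
  F[1-2] = +1428.6899 N (tension)
  F[1-3] = -728.6553 N (compression)
  F[2-3] = -1509.7259 N (compression)
  F[2-4] = -468.7261 N (compression)
  F[3-4] = +585.9110 N (tension)
  F[3-5] = +11.1489 N (tension)
  F[4-5] = -19.9007 N (compression)
  F[4-6] = -5.0814 N (compression)
  F[5-6] = +18.4542 N (tension)
  Rx@0 = +1760.7100 N
  Ry@0 = +1219.9908 N
  Ry@6 = -17.7408 N

18.454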